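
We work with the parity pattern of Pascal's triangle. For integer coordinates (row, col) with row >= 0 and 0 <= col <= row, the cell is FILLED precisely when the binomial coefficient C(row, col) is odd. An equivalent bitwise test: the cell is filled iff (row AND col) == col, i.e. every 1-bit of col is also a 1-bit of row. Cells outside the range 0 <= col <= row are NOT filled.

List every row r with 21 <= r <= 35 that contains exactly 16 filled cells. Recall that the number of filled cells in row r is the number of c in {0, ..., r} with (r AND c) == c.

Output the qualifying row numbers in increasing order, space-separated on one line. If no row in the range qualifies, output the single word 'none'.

Row r has 2^popcount(r) filled cells, so we need popcount(r) = log2(16) = 4.
Scan r = 21..35 and keep those with exactly 4 one-bits:
r=21=10101 popcount=3 -> skip
r=22=10110 popcount=3 -> skip
r=23=10111 popcount=4 -> KEEP
r=24=11000 popcount=2 -> skip
r=25=11001 popcount=3 -> skip
r=26=11010 popcount=3 -> skip
r=27=11011 popcount=4 -> KEEP
r=28=11100 popcount=3 -> skip
r=29=11101 popcount=4 -> KEEP
r=30=11110 popcount=4 -> KEEP
r=31=11111 popcount=5 -> skip
r=32=100000 popcount=1 -> skip
r=33=100001 popcount=2 -> skip
r=34=100010 popcount=2 -> skip
r=35=100011 popcount=3 -> skip
Kept rows: 23 27 29 30

Answer: 23 27 29 30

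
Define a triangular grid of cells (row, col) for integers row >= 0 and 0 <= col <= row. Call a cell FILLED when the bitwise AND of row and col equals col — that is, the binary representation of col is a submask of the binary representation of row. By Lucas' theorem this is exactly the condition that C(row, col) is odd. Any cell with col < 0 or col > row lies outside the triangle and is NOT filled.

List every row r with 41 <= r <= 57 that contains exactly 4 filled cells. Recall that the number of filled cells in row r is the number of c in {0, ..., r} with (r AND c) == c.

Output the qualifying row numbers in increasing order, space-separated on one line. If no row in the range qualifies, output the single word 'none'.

Answer: 48

Derivation:
Row r has 2^popcount(r) filled cells, so we need popcount(r) = log2(4) = 2.
Scan r = 41..57 and keep those with exactly 2 one-bits:
r=41=101001 popcount=3 -> skip
r=42=101010 popcount=3 -> skip
r=43=101011 popcount=4 -> skip
r=44=101100 popcount=3 -> skip
r=45=101101 popcount=4 -> skip
r=46=101110 popcount=4 -> skip
r=47=101111 popcount=5 -> skip
r=48=110000 popcount=2 -> KEEP
r=49=110001 popcount=3 -> skip
r=50=110010 popcount=3 -> skip
r=51=110011 popcount=4 -> skip
r=52=110100 popcount=3 -> skip
r=53=110101 popcount=4 -> skip
r=54=110110 popcount=4 -> skip
r=55=110111 popcount=5 -> skip
r=56=111000 popcount=3 -> skip
r=57=111001 popcount=4 -> skip
Kept rows: 48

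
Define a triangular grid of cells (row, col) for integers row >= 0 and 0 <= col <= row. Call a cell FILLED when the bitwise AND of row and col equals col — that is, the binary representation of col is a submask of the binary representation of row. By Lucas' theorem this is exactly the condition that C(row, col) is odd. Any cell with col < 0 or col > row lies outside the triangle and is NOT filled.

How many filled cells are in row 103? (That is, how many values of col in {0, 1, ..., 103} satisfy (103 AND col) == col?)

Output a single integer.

Answer: 32

Derivation:
103 in binary = 1100111
popcount(103) = number of 1-bits in 1100111 = 5
A col c satisfies (103 AND c) == c iff every set bit of c is also set in 103; each of the 5 set bits of 103 can independently be on or off in c.
count = 2^5 = 32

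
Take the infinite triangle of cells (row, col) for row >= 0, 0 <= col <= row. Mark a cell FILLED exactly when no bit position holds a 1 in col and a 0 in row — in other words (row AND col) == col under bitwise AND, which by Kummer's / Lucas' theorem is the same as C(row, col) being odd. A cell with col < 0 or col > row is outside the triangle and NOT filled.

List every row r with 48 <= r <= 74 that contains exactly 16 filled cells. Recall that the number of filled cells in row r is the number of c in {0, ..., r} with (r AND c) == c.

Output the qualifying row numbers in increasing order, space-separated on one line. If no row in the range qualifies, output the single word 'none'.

Answer: 51 53 54 57 58 60 71

Derivation:
Row r has 2^popcount(r) filled cells, so we need popcount(r) = log2(16) = 4.
Scan r = 48..74 and keep those with exactly 4 one-bits:
r=48=110000 popcount=2 -> skip
r=49=110001 popcount=3 -> skip
r=50=110010 popcount=3 -> skip
r=51=110011 popcount=4 -> KEEP
r=52=110100 popcount=3 -> skip
r=53=110101 popcount=4 -> KEEP
r=54=110110 popcount=4 -> KEEP
r=55=110111 popcount=5 -> skip
r=56=111000 popcount=3 -> skip
r=57=111001 popcount=4 -> KEEP
r=58=111010 popcount=4 -> KEEP
r=59=111011 popcount=5 -> skip
r=60=111100 popcount=4 -> KEEP
r=61=111101 popcount=5 -> skip
r=62=111110 popcount=5 -> skip
r=63=111111 popcount=6 -> skip
r=64=1000000 popcount=1 -> skip
r=65=1000001 popcount=2 -> skip
r=66=1000010 popcount=2 -> skip
r=67=1000011 popcount=3 -> skip
r=68=1000100 popcount=2 -> skip
r=69=1000101 popcount=3 -> skip
r=70=1000110 popcount=3 -> skip
r=71=1000111 popcount=4 -> KEEP
r=72=1001000 popcount=2 -> skip
r=73=1001001 popcount=3 -> skip
r=74=1001010 popcount=3 -> skip
Kept rows: 51 53 54 57 58 60 71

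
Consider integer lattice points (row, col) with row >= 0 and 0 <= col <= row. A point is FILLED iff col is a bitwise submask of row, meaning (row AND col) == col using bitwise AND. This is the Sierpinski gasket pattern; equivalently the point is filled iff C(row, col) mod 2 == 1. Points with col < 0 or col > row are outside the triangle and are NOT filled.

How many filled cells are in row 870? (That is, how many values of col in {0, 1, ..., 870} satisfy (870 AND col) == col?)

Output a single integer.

870 in binary = 1101100110
popcount(870) = number of 1-bits in 1101100110 = 6
A col c satisfies (870 AND c) == c iff every set bit of c is also set in 870; each of the 6 set bits of 870 can independently be on or off in c.
count = 2^6 = 64

Answer: 64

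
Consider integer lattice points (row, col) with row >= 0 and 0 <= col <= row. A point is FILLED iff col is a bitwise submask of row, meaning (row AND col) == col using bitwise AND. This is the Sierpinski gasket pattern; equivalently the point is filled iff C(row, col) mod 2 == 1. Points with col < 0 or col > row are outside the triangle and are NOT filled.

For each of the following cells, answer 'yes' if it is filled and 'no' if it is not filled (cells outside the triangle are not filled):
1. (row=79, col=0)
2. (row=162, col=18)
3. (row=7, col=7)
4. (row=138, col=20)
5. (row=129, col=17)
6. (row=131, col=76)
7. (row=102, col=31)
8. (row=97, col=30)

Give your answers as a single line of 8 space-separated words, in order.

(79,0): row=0b1001111, col=0b0, row AND col = 0b0 = 0; 0 == 0 -> filled
(162,18): row=0b10100010, col=0b10010, row AND col = 0b10 = 2; 2 != 18 -> empty
(7,7): row=0b111, col=0b111, row AND col = 0b111 = 7; 7 == 7 -> filled
(138,20): row=0b10001010, col=0b10100, row AND col = 0b0 = 0; 0 != 20 -> empty
(129,17): row=0b10000001, col=0b10001, row AND col = 0b1 = 1; 1 != 17 -> empty
(131,76): row=0b10000011, col=0b1001100, row AND col = 0b0 = 0; 0 != 76 -> empty
(102,31): row=0b1100110, col=0b11111, row AND col = 0b110 = 6; 6 != 31 -> empty
(97,30): row=0b1100001, col=0b11110, row AND col = 0b0 = 0; 0 != 30 -> empty

Answer: yes no yes no no no no no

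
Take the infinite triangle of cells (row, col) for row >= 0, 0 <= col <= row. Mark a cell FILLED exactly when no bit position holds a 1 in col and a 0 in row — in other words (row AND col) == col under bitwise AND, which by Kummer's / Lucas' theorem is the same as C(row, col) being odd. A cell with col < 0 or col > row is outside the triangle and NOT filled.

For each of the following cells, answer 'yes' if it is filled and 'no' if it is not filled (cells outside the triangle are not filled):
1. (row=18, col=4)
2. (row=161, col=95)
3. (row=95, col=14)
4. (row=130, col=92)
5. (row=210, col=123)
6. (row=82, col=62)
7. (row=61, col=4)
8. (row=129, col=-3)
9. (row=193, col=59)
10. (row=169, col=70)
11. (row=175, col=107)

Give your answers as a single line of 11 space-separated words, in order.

Answer: no no yes no no no yes no no no no

Derivation:
(18,4): row=0b10010, col=0b100, row AND col = 0b0 = 0; 0 != 4 -> empty
(161,95): row=0b10100001, col=0b1011111, row AND col = 0b1 = 1; 1 != 95 -> empty
(95,14): row=0b1011111, col=0b1110, row AND col = 0b1110 = 14; 14 == 14 -> filled
(130,92): row=0b10000010, col=0b1011100, row AND col = 0b0 = 0; 0 != 92 -> empty
(210,123): row=0b11010010, col=0b1111011, row AND col = 0b1010010 = 82; 82 != 123 -> empty
(82,62): row=0b1010010, col=0b111110, row AND col = 0b10010 = 18; 18 != 62 -> empty
(61,4): row=0b111101, col=0b100, row AND col = 0b100 = 4; 4 == 4 -> filled
(129,-3): col outside [0, 129] -> not filled
(193,59): row=0b11000001, col=0b111011, row AND col = 0b1 = 1; 1 != 59 -> empty
(169,70): row=0b10101001, col=0b1000110, row AND col = 0b0 = 0; 0 != 70 -> empty
(175,107): row=0b10101111, col=0b1101011, row AND col = 0b101011 = 43; 43 != 107 -> empty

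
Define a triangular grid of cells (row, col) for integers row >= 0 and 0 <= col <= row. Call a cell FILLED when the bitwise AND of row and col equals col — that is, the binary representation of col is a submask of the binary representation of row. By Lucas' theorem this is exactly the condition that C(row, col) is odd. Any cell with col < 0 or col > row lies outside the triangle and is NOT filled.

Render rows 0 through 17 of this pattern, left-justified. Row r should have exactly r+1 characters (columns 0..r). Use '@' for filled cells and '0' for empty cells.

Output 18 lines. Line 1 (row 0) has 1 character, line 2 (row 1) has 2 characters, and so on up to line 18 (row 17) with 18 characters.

r0=0: @
r1=1: @@
r2=10: @0@
r3=11: @@@@
r4=100: @000@
r5=101: @@00@@
r6=110: @0@0@0@
r7=111: @@@@@@@@
r8=1000: @0000000@
r9=1001: @@000000@@
r10=1010: @0@00000@0@
r11=1011: @@@@0000@@@@
r12=1100: @000@000@000@
r13=1101: @@00@@00@@00@@
r14=1110: @0@0@0@0@0@0@0@
r15=1111: @@@@@@@@@@@@@@@@
r16=10000: @000000000000000@
r17=10001: @@00000000000000@@

Answer: @
@@
@0@
@@@@
@000@
@@00@@
@0@0@0@
@@@@@@@@
@0000000@
@@000000@@
@0@00000@0@
@@@@0000@@@@
@000@000@000@
@@00@@00@@00@@
@0@0@0@0@0@0@0@
@@@@@@@@@@@@@@@@
@000000000000000@
@@00000000000000@@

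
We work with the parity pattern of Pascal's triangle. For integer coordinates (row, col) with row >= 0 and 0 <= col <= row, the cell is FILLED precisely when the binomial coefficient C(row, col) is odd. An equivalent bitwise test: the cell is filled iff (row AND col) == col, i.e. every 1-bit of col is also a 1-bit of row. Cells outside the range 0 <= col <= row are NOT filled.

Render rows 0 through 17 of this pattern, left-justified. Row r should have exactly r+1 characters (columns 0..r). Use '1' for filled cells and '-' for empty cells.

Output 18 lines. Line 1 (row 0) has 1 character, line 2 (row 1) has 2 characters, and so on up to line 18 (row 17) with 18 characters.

Answer: 1
11
1-1
1111
1---1
11--11
1-1-1-1
11111111
1-------1
11------11
1-1-----1-1
1111----1111
1---1---1---1
11--11--11--11
1-1-1-1-1-1-1-1
1111111111111111
1---------------1
11--------------11

Derivation:
r0=0: 1
r1=1: 11
r2=10: 1-1
r3=11: 1111
r4=100: 1---1
r5=101: 11--11
r6=110: 1-1-1-1
r7=111: 11111111
r8=1000: 1-------1
r9=1001: 11------11
r10=1010: 1-1-----1-1
r11=1011: 1111----1111
r12=1100: 1---1---1---1
r13=1101: 11--11--11--11
r14=1110: 1-1-1-1-1-1-1-1
r15=1111: 1111111111111111
r16=10000: 1---------------1
r17=10001: 11--------------11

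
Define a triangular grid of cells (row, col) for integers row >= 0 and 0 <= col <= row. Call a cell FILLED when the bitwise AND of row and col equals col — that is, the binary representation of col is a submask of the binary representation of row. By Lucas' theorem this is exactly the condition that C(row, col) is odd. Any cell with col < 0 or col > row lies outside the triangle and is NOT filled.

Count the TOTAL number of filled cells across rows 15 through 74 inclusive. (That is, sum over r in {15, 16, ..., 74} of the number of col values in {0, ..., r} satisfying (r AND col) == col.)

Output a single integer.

Answer: 738

Derivation:
r15=1111 pc4: +16 =16
r16=10000 pc1: +2 =18
r17=10001 pc2: +4 =22
r18=10010 pc2: +4 =26
r19=10011 pc3: +8 =34
r20=10100 pc2: +4 =38
r21=10101 pc3: +8 =46
r22=10110 pc3: +8 =54
r23=10111 pc4: +16 =70
r24=11000 pc2: +4 =74
r25=11001 pc3: +8 =82
r26=11010 pc3: +8 =90
r27=11011 pc4: +16 =106
r28=11100 pc3: +8 =114
r29=11101 pc4: +16 =130
r30=11110 pc4: +16 =146
r31=11111 pc5: +32 =178
r32=100000 pc1: +2 =180
r33=100001 pc2: +4 =184
r34=100010 pc2: +4 =188
r35=100011 pc3: +8 =196
r36=100100 pc2: +4 =200
r37=100101 pc3: +8 =208
r38=100110 pc3: +8 =216
r39=100111 pc4: +16 =232
r40=101000 pc2: +4 =236
r41=101001 pc3: +8 =244
r42=101010 pc3: +8 =252
r43=101011 pc4: +16 =268
r44=101100 pc3: +8 =276
r45=101101 pc4: +16 =292
r46=101110 pc4: +16 =308
r47=101111 pc5: +32 =340
r48=110000 pc2: +4 =344
r49=110001 pc3: +8 =352
r50=110010 pc3: +8 =360
r51=110011 pc4: +16 =376
r52=110100 pc3: +8 =384
r53=110101 pc4: +16 =400
r54=110110 pc4: +16 =416
r55=110111 pc5: +32 =448
r56=111000 pc3: +8 =456
r57=111001 pc4: +16 =472
r58=111010 pc4: +16 =488
r59=111011 pc5: +32 =520
r60=111100 pc4: +16 =536
r61=111101 pc5: +32 =568
r62=111110 pc5: +32 =600
r63=111111 pc6: +64 =664
r64=1000000 pc1: +2 =666
r65=1000001 pc2: +4 =670
r66=1000010 pc2: +4 =674
r67=1000011 pc3: +8 =682
r68=1000100 pc2: +4 =686
r69=1000101 pc3: +8 =694
r70=1000110 pc3: +8 =702
r71=1000111 pc4: +16 =718
r72=1001000 pc2: +4 =722
r73=1001001 pc3: +8 =730
r74=1001010 pc3: +8 =738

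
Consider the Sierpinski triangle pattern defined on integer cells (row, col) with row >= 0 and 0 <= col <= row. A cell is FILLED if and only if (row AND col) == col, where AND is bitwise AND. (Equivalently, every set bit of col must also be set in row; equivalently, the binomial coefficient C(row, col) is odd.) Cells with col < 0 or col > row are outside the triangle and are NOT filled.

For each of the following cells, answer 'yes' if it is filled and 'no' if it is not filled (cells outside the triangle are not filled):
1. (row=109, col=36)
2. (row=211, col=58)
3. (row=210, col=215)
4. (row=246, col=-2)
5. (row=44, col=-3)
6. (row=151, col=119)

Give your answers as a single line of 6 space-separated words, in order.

Answer: yes no no no no no

Derivation:
(109,36): row=0b1101101, col=0b100100, row AND col = 0b100100 = 36; 36 == 36 -> filled
(211,58): row=0b11010011, col=0b111010, row AND col = 0b10010 = 18; 18 != 58 -> empty
(210,215): col outside [0, 210] -> not filled
(246,-2): col outside [0, 246] -> not filled
(44,-3): col outside [0, 44] -> not filled
(151,119): row=0b10010111, col=0b1110111, row AND col = 0b10111 = 23; 23 != 119 -> empty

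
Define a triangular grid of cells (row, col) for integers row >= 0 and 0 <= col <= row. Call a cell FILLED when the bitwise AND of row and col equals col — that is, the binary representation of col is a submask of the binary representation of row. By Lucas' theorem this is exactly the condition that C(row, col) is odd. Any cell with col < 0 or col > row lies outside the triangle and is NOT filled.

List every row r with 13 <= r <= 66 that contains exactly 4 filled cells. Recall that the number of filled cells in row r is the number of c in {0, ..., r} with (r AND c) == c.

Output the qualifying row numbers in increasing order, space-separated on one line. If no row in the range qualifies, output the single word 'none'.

Answer: 17 18 20 24 33 34 36 40 48 65 66

Derivation:
Row r has 2^popcount(r) filled cells, so we need popcount(r) = log2(4) = 2.
Scan r = 13..66 and keep those with exactly 2 one-bits:
r=13=1101 popcount=3 -> skip
r=14=1110 popcount=3 -> skip
r=15=1111 popcount=4 -> skip
r=16=10000 popcount=1 -> skip
r=17=10001 popcount=2 -> KEEP
r=18=10010 popcount=2 -> KEEP
r=19=10011 popcount=3 -> skip
r=20=10100 popcount=2 -> KEEP
r=21=10101 popcount=3 -> skip
r=22=10110 popcount=3 -> skip
r=23=10111 popcount=4 -> skip
r=24=11000 popcount=2 -> KEEP
r=25=11001 popcount=3 -> skip
r=26=11010 popcount=3 -> skip
r=27=11011 popcount=4 -> skip
r=28=11100 popcount=3 -> skip
r=29=11101 popcount=4 -> skip
r=30=11110 popcount=4 -> skip
r=31=11111 popcount=5 -> skip
r=32=100000 popcount=1 -> skip
r=33=100001 popcount=2 -> KEEP
r=34=100010 popcount=2 -> KEEP
r=35=100011 popcount=3 -> skip
r=36=100100 popcount=2 -> KEEP
r=37=100101 popcount=3 -> skip
r=38=100110 popcount=3 -> skip
r=39=100111 popcount=4 -> skip
r=40=101000 popcount=2 -> KEEP
r=41=101001 popcount=3 -> skip
r=42=101010 popcount=3 -> skip
r=43=101011 popcount=4 -> skip
r=44=101100 popcount=3 -> skip
r=45=101101 popcount=4 -> skip
r=46=101110 popcount=4 -> skip
r=47=101111 popcount=5 -> skip
r=48=110000 popcount=2 -> KEEP
r=49=110001 popcount=3 -> skip
r=50=110010 popcount=3 -> skip
r=51=110011 popcount=4 -> skip
r=52=110100 popcount=3 -> skip
r=53=110101 popcount=4 -> skip
r=54=110110 popcount=4 -> skip
r=55=110111 popcount=5 -> skip
r=56=111000 popcount=3 -> skip
r=57=111001 popcount=4 -> skip
r=58=111010 popcount=4 -> skip
r=59=111011 popcount=5 -> skip
r=60=111100 popcount=4 -> skip
r=61=111101 popcount=5 -> skip
r=62=111110 popcount=5 -> skip
r=63=111111 popcount=6 -> skip
r=64=1000000 popcount=1 -> skip
r=65=1000001 popcount=2 -> KEEP
r=66=1000010 popcount=2 -> KEEP
Kept rows: 17 18 20 24 33 34 36 40 48 65 66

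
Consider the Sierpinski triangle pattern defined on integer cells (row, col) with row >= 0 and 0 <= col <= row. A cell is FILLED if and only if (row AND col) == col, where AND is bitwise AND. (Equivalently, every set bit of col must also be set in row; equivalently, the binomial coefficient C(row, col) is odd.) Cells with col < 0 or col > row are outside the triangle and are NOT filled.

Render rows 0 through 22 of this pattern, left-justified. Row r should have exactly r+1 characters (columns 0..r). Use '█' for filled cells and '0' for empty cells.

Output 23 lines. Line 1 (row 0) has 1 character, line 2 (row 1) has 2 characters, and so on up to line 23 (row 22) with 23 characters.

Answer: █
██
█0█
████
█000█
██00██
█0█0█0█
████████
█0000000█
██000000██
█0█00000█0█
████0000████
█000█000█000█
██00██00██00██
█0█0█0█0█0█0█0█
████████████████
█000000000000000█
██00000000000000██
█0█0000000000000█0█
████000000000000████
█000█00000000000█000█
██00██0000000000██00██
█0█0█0█000000000█0█0█0█

Derivation:
r0=0: █
r1=1: ██
r2=10: █0█
r3=11: ████
r4=100: █000█
r5=101: ██00██
r6=110: █0█0█0█
r7=111: ████████
r8=1000: █0000000█
r9=1001: ██000000██
r10=1010: █0█00000█0█
r11=1011: ████0000████
r12=1100: █000█000█000█
r13=1101: ██00██00██00██
r14=1110: █0█0█0█0█0█0█0█
r15=1111: ████████████████
r16=10000: █000000000000000█
r17=10001: ██00000000000000██
r18=10010: █0█0000000000000█0█
r19=10011: ████000000000000████
r20=10100: █000█00000000000█000█
r21=10101: ██00██0000000000██00██
r22=10110: █0█0█0█000000000█0█0█0█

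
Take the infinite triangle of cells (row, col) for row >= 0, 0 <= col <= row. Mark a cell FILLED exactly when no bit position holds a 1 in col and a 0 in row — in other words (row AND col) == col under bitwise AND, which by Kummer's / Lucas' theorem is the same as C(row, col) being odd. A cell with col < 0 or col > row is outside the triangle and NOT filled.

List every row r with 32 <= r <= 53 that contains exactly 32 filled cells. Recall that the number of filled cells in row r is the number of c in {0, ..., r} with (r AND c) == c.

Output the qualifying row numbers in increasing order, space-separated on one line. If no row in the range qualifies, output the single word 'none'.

Answer: 47

Derivation:
Row r has 2^popcount(r) filled cells, so we need popcount(r) = log2(32) = 5.
Scan r = 32..53 and keep those with exactly 5 one-bits:
r=32=100000 popcount=1 -> skip
r=33=100001 popcount=2 -> skip
r=34=100010 popcount=2 -> skip
r=35=100011 popcount=3 -> skip
r=36=100100 popcount=2 -> skip
r=37=100101 popcount=3 -> skip
r=38=100110 popcount=3 -> skip
r=39=100111 popcount=4 -> skip
r=40=101000 popcount=2 -> skip
r=41=101001 popcount=3 -> skip
r=42=101010 popcount=3 -> skip
r=43=101011 popcount=4 -> skip
r=44=101100 popcount=3 -> skip
r=45=101101 popcount=4 -> skip
r=46=101110 popcount=4 -> skip
r=47=101111 popcount=5 -> KEEP
r=48=110000 popcount=2 -> skip
r=49=110001 popcount=3 -> skip
r=50=110010 popcount=3 -> skip
r=51=110011 popcount=4 -> skip
r=52=110100 popcount=3 -> skip
r=53=110101 popcount=4 -> skip
Kept rows: 47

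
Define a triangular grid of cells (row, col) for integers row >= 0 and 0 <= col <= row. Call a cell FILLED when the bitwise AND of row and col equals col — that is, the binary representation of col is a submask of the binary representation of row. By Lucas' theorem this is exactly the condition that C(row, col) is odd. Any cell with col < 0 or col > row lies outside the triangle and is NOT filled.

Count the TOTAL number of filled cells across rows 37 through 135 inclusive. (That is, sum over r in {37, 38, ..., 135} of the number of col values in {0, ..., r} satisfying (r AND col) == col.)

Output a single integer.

r37=100101 pc3: +8 =8
r38=100110 pc3: +8 =16
r39=100111 pc4: +16 =32
r40=101000 pc2: +4 =36
r41=101001 pc3: +8 =44
r42=101010 pc3: +8 =52
r43=101011 pc4: +16 =68
r44=101100 pc3: +8 =76
r45=101101 pc4: +16 =92
r46=101110 pc4: +16 =108
r47=101111 pc5: +32 =140
r48=110000 pc2: +4 =144
r49=110001 pc3: +8 =152
r50=110010 pc3: +8 =160
r51=110011 pc4: +16 =176
r52=110100 pc3: +8 =184
r53=110101 pc4: +16 =200
r54=110110 pc4: +16 =216
r55=110111 pc5: +32 =248
r56=111000 pc3: +8 =256
r57=111001 pc4: +16 =272
r58=111010 pc4: +16 =288
r59=111011 pc5: +32 =320
r60=111100 pc4: +16 =336
r61=111101 pc5: +32 =368
r62=111110 pc5: +32 =400
r63=111111 pc6: +64 =464
r64=1000000 pc1: +2 =466
r65=1000001 pc2: +4 =470
r66=1000010 pc2: +4 =474
r67=1000011 pc3: +8 =482
r68=1000100 pc2: +4 =486
r69=1000101 pc3: +8 =494
r70=1000110 pc3: +8 =502
r71=1000111 pc4: +16 =518
r72=1001000 pc2: +4 =522
r73=1001001 pc3: +8 =530
r74=1001010 pc3: +8 =538
r75=1001011 pc4: +16 =554
r76=1001100 pc3: +8 =562
r77=1001101 pc4: +16 =578
r78=1001110 pc4: +16 =594
r79=1001111 pc5: +32 =626
r80=1010000 pc2: +4 =630
r81=1010001 pc3: +8 =638
r82=1010010 pc3: +8 =646
r83=1010011 pc4: +16 =662
r84=1010100 pc3: +8 =670
r85=1010101 pc4: +16 =686
r86=1010110 pc4: +16 =702
r87=1010111 pc5: +32 =734
r88=1011000 pc3: +8 =742
r89=1011001 pc4: +16 =758
r90=1011010 pc4: +16 =774
r91=1011011 pc5: +32 =806
r92=1011100 pc4: +16 =822
r93=1011101 pc5: +32 =854
r94=1011110 pc5: +32 =886
r95=1011111 pc6: +64 =950
r96=1100000 pc2: +4 =954
r97=1100001 pc3: +8 =962
r98=1100010 pc3: +8 =970
r99=1100011 pc4: +16 =986
r100=1100100 pc3: +8 =994
r101=1100101 pc4: +16 =1010
r102=1100110 pc4: +16 =1026
r103=1100111 pc5: +32 =1058
r104=1101000 pc3: +8 =1066
r105=1101001 pc4: +16 =1082
r106=1101010 pc4: +16 =1098
r107=1101011 pc5: +32 =1130
r108=1101100 pc4: +16 =1146
r109=1101101 pc5: +32 =1178
r110=1101110 pc5: +32 =1210
r111=1101111 pc6: +64 =1274
r112=1110000 pc3: +8 =1282
r113=1110001 pc4: +16 =1298
r114=1110010 pc4: +16 =1314
r115=1110011 pc5: +32 =1346
r116=1110100 pc4: +16 =1362
r117=1110101 pc5: +32 =1394
r118=1110110 pc5: +32 =1426
r119=1110111 pc6: +64 =1490
r120=1111000 pc4: +16 =1506
r121=1111001 pc5: +32 =1538
r122=1111010 pc5: +32 =1570
r123=1111011 pc6: +64 =1634
r124=1111100 pc5: +32 =1666
r125=1111101 pc6: +64 =1730
r126=1111110 pc6: +64 =1794
r127=1111111 pc7: +128 =1922
r128=10000000 pc1: +2 =1924
r129=10000001 pc2: +4 =1928
r130=10000010 pc2: +4 =1932
r131=10000011 pc3: +8 =1940
r132=10000100 pc2: +4 =1944
r133=10000101 pc3: +8 =1952
r134=10000110 pc3: +8 =1960
r135=10000111 pc4: +16 =1976

Answer: 1976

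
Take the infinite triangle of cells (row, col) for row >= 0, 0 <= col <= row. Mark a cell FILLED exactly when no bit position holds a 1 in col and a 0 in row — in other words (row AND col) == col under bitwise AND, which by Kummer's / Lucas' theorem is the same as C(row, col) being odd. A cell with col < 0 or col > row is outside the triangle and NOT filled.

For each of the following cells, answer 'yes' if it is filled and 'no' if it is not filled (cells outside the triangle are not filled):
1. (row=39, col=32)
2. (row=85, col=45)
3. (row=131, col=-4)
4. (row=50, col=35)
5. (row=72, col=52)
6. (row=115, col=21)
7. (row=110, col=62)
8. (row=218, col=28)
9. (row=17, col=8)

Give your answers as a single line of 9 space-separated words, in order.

(39,32): row=0b100111, col=0b100000, row AND col = 0b100000 = 32; 32 == 32 -> filled
(85,45): row=0b1010101, col=0b101101, row AND col = 0b101 = 5; 5 != 45 -> empty
(131,-4): col outside [0, 131] -> not filled
(50,35): row=0b110010, col=0b100011, row AND col = 0b100010 = 34; 34 != 35 -> empty
(72,52): row=0b1001000, col=0b110100, row AND col = 0b0 = 0; 0 != 52 -> empty
(115,21): row=0b1110011, col=0b10101, row AND col = 0b10001 = 17; 17 != 21 -> empty
(110,62): row=0b1101110, col=0b111110, row AND col = 0b101110 = 46; 46 != 62 -> empty
(218,28): row=0b11011010, col=0b11100, row AND col = 0b11000 = 24; 24 != 28 -> empty
(17,8): row=0b10001, col=0b1000, row AND col = 0b0 = 0; 0 != 8 -> empty

Answer: yes no no no no no no no no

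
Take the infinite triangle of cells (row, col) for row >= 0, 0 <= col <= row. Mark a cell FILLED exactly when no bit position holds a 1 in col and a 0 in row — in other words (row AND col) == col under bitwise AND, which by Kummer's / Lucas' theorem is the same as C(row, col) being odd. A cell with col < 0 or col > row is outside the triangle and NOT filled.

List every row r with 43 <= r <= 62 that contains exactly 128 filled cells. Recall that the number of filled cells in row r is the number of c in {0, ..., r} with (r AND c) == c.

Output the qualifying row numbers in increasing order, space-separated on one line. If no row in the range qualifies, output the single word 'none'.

Row r has 2^popcount(r) filled cells, so we need popcount(r) = log2(128) = 7.
Scan r = 43..62 and keep those with exactly 7 one-bits:
r=43=101011 popcount=4 -> skip
r=44=101100 popcount=3 -> skip
r=45=101101 popcount=4 -> skip
r=46=101110 popcount=4 -> skip
r=47=101111 popcount=5 -> skip
r=48=110000 popcount=2 -> skip
r=49=110001 popcount=3 -> skip
r=50=110010 popcount=3 -> skip
r=51=110011 popcount=4 -> skip
r=52=110100 popcount=3 -> skip
r=53=110101 popcount=4 -> skip
r=54=110110 popcount=4 -> skip
r=55=110111 popcount=5 -> skip
r=56=111000 popcount=3 -> skip
r=57=111001 popcount=4 -> skip
r=58=111010 popcount=4 -> skip
r=59=111011 popcount=5 -> skip
r=60=111100 popcount=4 -> skip
r=61=111101 popcount=5 -> skip
r=62=111110 popcount=5 -> skip
Kept rows: none

Answer: none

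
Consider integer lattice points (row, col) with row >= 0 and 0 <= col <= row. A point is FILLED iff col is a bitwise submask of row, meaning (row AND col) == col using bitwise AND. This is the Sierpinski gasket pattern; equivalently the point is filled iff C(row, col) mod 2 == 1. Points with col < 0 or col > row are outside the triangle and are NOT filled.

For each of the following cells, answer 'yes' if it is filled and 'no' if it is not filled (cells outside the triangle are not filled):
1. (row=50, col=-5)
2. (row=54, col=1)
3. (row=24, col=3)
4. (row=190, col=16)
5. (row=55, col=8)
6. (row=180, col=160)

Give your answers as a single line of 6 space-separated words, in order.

Answer: no no no yes no yes

Derivation:
(50,-5): col outside [0, 50] -> not filled
(54,1): row=0b110110, col=0b1, row AND col = 0b0 = 0; 0 != 1 -> empty
(24,3): row=0b11000, col=0b11, row AND col = 0b0 = 0; 0 != 3 -> empty
(190,16): row=0b10111110, col=0b10000, row AND col = 0b10000 = 16; 16 == 16 -> filled
(55,8): row=0b110111, col=0b1000, row AND col = 0b0 = 0; 0 != 8 -> empty
(180,160): row=0b10110100, col=0b10100000, row AND col = 0b10100000 = 160; 160 == 160 -> filled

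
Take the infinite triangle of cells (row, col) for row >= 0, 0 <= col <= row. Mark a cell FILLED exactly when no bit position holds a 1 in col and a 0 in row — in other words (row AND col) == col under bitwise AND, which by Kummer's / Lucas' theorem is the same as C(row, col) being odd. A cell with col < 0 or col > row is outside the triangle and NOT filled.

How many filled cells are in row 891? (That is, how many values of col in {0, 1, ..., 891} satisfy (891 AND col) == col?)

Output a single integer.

Answer: 256

Derivation:
891 in binary = 1101111011
popcount(891) = number of 1-bits in 1101111011 = 8
A col c satisfies (891 AND c) == c iff every set bit of c is also set in 891; each of the 8 set bits of 891 can independently be on or off in c.
count = 2^8 = 256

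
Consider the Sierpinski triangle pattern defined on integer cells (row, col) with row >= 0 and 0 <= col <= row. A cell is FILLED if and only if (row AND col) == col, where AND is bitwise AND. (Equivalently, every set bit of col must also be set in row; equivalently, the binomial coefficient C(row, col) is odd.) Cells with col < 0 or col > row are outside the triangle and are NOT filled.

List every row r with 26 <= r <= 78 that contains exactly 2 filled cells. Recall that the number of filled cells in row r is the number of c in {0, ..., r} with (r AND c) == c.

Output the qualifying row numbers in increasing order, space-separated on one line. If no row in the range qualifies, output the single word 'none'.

Row r has 2^popcount(r) filled cells, so we need popcount(r) = log2(2) = 1.
Scan r = 26..78 and keep those with exactly 1 one-bits:
r=26=11010 popcount=3 -> skip
r=27=11011 popcount=4 -> skip
r=28=11100 popcount=3 -> skip
r=29=11101 popcount=4 -> skip
r=30=11110 popcount=4 -> skip
r=31=11111 popcount=5 -> skip
r=32=100000 popcount=1 -> KEEP
r=33=100001 popcount=2 -> skip
r=34=100010 popcount=2 -> skip
r=35=100011 popcount=3 -> skip
r=36=100100 popcount=2 -> skip
r=37=100101 popcount=3 -> skip
r=38=100110 popcount=3 -> skip
r=39=100111 popcount=4 -> skip
r=40=101000 popcount=2 -> skip
r=41=101001 popcount=3 -> skip
r=42=101010 popcount=3 -> skip
r=43=101011 popcount=4 -> skip
r=44=101100 popcount=3 -> skip
r=45=101101 popcount=4 -> skip
r=46=101110 popcount=4 -> skip
r=47=101111 popcount=5 -> skip
r=48=110000 popcount=2 -> skip
r=49=110001 popcount=3 -> skip
r=50=110010 popcount=3 -> skip
r=51=110011 popcount=4 -> skip
r=52=110100 popcount=3 -> skip
r=53=110101 popcount=4 -> skip
r=54=110110 popcount=4 -> skip
r=55=110111 popcount=5 -> skip
r=56=111000 popcount=3 -> skip
r=57=111001 popcount=4 -> skip
r=58=111010 popcount=4 -> skip
r=59=111011 popcount=5 -> skip
r=60=111100 popcount=4 -> skip
r=61=111101 popcount=5 -> skip
r=62=111110 popcount=5 -> skip
r=63=111111 popcount=6 -> skip
r=64=1000000 popcount=1 -> KEEP
r=65=1000001 popcount=2 -> skip
r=66=1000010 popcount=2 -> skip
r=67=1000011 popcount=3 -> skip
r=68=1000100 popcount=2 -> skip
r=69=1000101 popcount=3 -> skip
r=70=1000110 popcount=3 -> skip
r=71=1000111 popcount=4 -> skip
r=72=1001000 popcount=2 -> skip
r=73=1001001 popcount=3 -> skip
r=74=1001010 popcount=3 -> skip
r=75=1001011 popcount=4 -> skip
r=76=1001100 popcount=3 -> skip
r=77=1001101 popcount=4 -> skip
r=78=1001110 popcount=4 -> skip
Kept rows: 32 64

Answer: 32 64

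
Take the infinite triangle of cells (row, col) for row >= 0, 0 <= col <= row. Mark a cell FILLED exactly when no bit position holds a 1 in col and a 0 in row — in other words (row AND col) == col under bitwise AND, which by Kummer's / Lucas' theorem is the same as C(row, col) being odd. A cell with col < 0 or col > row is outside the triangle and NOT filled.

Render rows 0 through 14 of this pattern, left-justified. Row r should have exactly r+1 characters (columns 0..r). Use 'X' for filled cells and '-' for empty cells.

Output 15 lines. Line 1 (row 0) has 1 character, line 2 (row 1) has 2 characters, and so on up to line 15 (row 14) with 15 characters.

r0=0: X
r1=1: XX
r2=10: X-X
r3=11: XXXX
r4=100: X---X
r5=101: XX--XX
r6=110: X-X-X-X
r7=111: XXXXXXXX
r8=1000: X-------X
r9=1001: XX------XX
r10=1010: X-X-----X-X
r11=1011: XXXX----XXXX
r12=1100: X---X---X---X
r13=1101: XX--XX--XX--XX
r14=1110: X-X-X-X-X-X-X-X

Answer: X
XX
X-X
XXXX
X---X
XX--XX
X-X-X-X
XXXXXXXX
X-------X
XX------XX
X-X-----X-X
XXXX----XXXX
X---X---X---X
XX--XX--XX--XX
X-X-X-X-X-X-X-X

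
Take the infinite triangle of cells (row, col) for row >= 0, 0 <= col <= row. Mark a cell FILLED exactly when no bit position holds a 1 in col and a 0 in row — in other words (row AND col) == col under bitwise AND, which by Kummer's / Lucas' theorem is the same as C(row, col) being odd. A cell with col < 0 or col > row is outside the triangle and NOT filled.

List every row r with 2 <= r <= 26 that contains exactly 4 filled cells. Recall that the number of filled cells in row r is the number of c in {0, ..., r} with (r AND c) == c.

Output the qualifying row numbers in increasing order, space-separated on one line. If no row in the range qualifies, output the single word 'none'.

Answer: 3 5 6 9 10 12 17 18 20 24

Derivation:
Row r has 2^popcount(r) filled cells, so we need popcount(r) = log2(4) = 2.
Scan r = 2..26 and keep those with exactly 2 one-bits:
r=2=10 popcount=1 -> skip
r=3=11 popcount=2 -> KEEP
r=4=100 popcount=1 -> skip
r=5=101 popcount=2 -> KEEP
r=6=110 popcount=2 -> KEEP
r=7=111 popcount=3 -> skip
r=8=1000 popcount=1 -> skip
r=9=1001 popcount=2 -> KEEP
r=10=1010 popcount=2 -> KEEP
r=11=1011 popcount=3 -> skip
r=12=1100 popcount=2 -> KEEP
r=13=1101 popcount=3 -> skip
r=14=1110 popcount=3 -> skip
r=15=1111 popcount=4 -> skip
r=16=10000 popcount=1 -> skip
r=17=10001 popcount=2 -> KEEP
r=18=10010 popcount=2 -> KEEP
r=19=10011 popcount=3 -> skip
r=20=10100 popcount=2 -> KEEP
r=21=10101 popcount=3 -> skip
r=22=10110 popcount=3 -> skip
r=23=10111 popcount=4 -> skip
r=24=11000 popcount=2 -> KEEP
r=25=11001 popcount=3 -> skip
r=26=11010 popcount=3 -> skip
Kept rows: 3 5 6 9 10 12 17 18 20 24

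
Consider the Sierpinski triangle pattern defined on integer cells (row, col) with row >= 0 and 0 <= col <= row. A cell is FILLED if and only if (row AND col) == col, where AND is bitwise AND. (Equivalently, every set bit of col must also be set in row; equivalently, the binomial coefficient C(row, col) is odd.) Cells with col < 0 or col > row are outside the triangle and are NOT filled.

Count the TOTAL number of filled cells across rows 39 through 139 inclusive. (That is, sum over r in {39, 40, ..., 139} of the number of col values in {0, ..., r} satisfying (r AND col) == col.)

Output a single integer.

r39=100111 pc4: +16 =16
r40=101000 pc2: +4 =20
r41=101001 pc3: +8 =28
r42=101010 pc3: +8 =36
r43=101011 pc4: +16 =52
r44=101100 pc3: +8 =60
r45=101101 pc4: +16 =76
r46=101110 pc4: +16 =92
r47=101111 pc5: +32 =124
r48=110000 pc2: +4 =128
r49=110001 pc3: +8 =136
r50=110010 pc3: +8 =144
r51=110011 pc4: +16 =160
r52=110100 pc3: +8 =168
r53=110101 pc4: +16 =184
r54=110110 pc4: +16 =200
r55=110111 pc5: +32 =232
r56=111000 pc3: +8 =240
r57=111001 pc4: +16 =256
r58=111010 pc4: +16 =272
r59=111011 pc5: +32 =304
r60=111100 pc4: +16 =320
r61=111101 pc5: +32 =352
r62=111110 pc5: +32 =384
r63=111111 pc6: +64 =448
r64=1000000 pc1: +2 =450
r65=1000001 pc2: +4 =454
r66=1000010 pc2: +4 =458
r67=1000011 pc3: +8 =466
r68=1000100 pc2: +4 =470
r69=1000101 pc3: +8 =478
r70=1000110 pc3: +8 =486
r71=1000111 pc4: +16 =502
r72=1001000 pc2: +4 =506
r73=1001001 pc3: +8 =514
r74=1001010 pc3: +8 =522
r75=1001011 pc4: +16 =538
r76=1001100 pc3: +8 =546
r77=1001101 pc4: +16 =562
r78=1001110 pc4: +16 =578
r79=1001111 pc5: +32 =610
r80=1010000 pc2: +4 =614
r81=1010001 pc3: +8 =622
r82=1010010 pc3: +8 =630
r83=1010011 pc4: +16 =646
r84=1010100 pc3: +8 =654
r85=1010101 pc4: +16 =670
r86=1010110 pc4: +16 =686
r87=1010111 pc5: +32 =718
r88=1011000 pc3: +8 =726
r89=1011001 pc4: +16 =742
r90=1011010 pc4: +16 =758
r91=1011011 pc5: +32 =790
r92=1011100 pc4: +16 =806
r93=1011101 pc5: +32 =838
r94=1011110 pc5: +32 =870
r95=1011111 pc6: +64 =934
r96=1100000 pc2: +4 =938
r97=1100001 pc3: +8 =946
r98=1100010 pc3: +8 =954
r99=1100011 pc4: +16 =970
r100=1100100 pc3: +8 =978
r101=1100101 pc4: +16 =994
r102=1100110 pc4: +16 =1010
r103=1100111 pc5: +32 =1042
r104=1101000 pc3: +8 =1050
r105=1101001 pc4: +16 =1066
r106=1101010 pc4: +16 =1082
r107=1101011 pc5: +32 =1114
r108=1101100 pc4: +16 =1130
r109=1101101 pc5: +32 =1162
r110=1101110 pc5: +32 =1194
r111=1101111 pc6: +64 =1258
r112=1110000 pc3: +8 =1266
r113=1110001 pc4: +16 =1282
r114=1110010 pc4: +16 =1298
r115=1110011 pc5: +32 =1330
r116=1110100 pc4: +16 =1346
r117=1110101 pc5: +32 =1378
r118=1110110 pc5: +32 =1410
r119=1110111 pc6: +64 =1474
r120=1111000 pc4: +16 =1490
r121=1111001 pc5: +32 =1522
r122=1111010 pc5: +32 =1554
r123=1111011 pc6: +64 =1618
r124=1111100 pc5: +32 =1650
r125=1111101 pc6: +64 =1714
r126=1111110 pc6: +64 =1778
r127=1111111 pc7: +128 =1906
r128=10000000 pc1: +2 =1908
r129=10000001 pc2: +4 =1912
r130=10000010 pc2: +4 =1916
r131=10000011 pc3: +8 =1924
r132=10000100 pc2: +4 =1928
r133=10000101 pc3: +8 =1936
r134=10000110 pc3: +8 =1944
r135=10000111 pc4: +16 =1960
r136=10001000 pc2: +4 =1964
r137=10001001 pc3: +8 =1972
r138=10001010 pc3: +8 =1980
r139=10001011 pc4: +16 =1996

Answer: 1996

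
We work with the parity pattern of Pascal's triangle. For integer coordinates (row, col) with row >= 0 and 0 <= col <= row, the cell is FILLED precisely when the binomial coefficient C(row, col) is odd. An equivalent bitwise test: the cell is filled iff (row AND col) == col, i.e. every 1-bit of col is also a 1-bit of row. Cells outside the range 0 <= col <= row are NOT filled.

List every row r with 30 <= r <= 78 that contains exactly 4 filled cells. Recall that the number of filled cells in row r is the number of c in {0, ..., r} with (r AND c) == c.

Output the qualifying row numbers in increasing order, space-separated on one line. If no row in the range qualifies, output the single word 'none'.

Answer: 33 34 36 40 48 65 66 68 72

Derivation:
Row r has 2^popcount(r) filled cells, so we need popcount(r) = log2(4) = 2.
Scan r = 30..78 and keep those with exactly 2 one-bits:
r=30=11110 popcount=4 -> skip
r=31=11111 popcount=5 -> skip
r=32=100000 popcount=1 -> skip
r=33=100001 popcount=2 -> KEEP
r=34=100010 popcount=2 -> KEEP
r=35=100011 popcount=3 -> skip
r=36=100100 popcount=2 -> KEEP
r=37=100101 popcount=3 -> skip
r=38=100110 popcount=3 -> skip
r=39=100111 popcount=4 -> skip
r=40=101000 popcount=2 -> KEEP
r=41=101001 popcount=3 -> skip
r=42=101010 popcount=3 -> skip
r=43=101011 popcount=4 -> skip
r=44=101100 popcount=3 -> skip
r=45=101101 popcount=4 -> skip
r=46=101110 popcount=4 -> skip
r=47=101111 popcount=5 -> skip
r=48=110000 popcount=2 -> KEEP
r=49=110001 popcount=3 -> skip
r=50=110010 popcount=3 -> skip
r=51=110011 popcount=4 -> skip
r=52=110100 popcount=3 -> skip
r=53=110101 popcount=4 -> skip
r=54=110110 popcount=4 -> skip
r=55=110111 popcount=5 -> skip
r=56=111000 popcount=3 -> skip
r=57=111001 popcount=4 -> skip
r=58=111010 popcount=4 -> skip
r=59=111011 popcount=5 -> skip
r=60=111100 popcount=4 -> skip
r=61=111101 popcount=5 -> skip
r=62=111110 popcount=5 -> skip
r=63=111111 popcount=6 -> skip
r=64=1000000 popcount=1 -> skip
r=65=1000001 popcount=2 -> KEEP
r=66=1000010 popcount=2 -> KEEP
r=67=1000011 popcount=3 -> skip
r=68=1000100 popcount=2 -> KEEP
r=69=1000101 popcount=3 -> skip
r=70=1000110 popcount=3 -> skip
r=71=1000111 popcount=4 -> skip
r=72=1001000 popcount=2 -> KEEP
r=73=1001001 popcount=3 -> skip
r=74=1001010 popcount=3 -> skip
r=75=1001011 popcount=4 -> skip
r=76=1001100 popcount=3 -> skip
r=77=1001101 popcount=4 -> skip
r=78=1001110 popcount=4 -> skip
Kept rows: 33 34 36 40 48 65 66 68 72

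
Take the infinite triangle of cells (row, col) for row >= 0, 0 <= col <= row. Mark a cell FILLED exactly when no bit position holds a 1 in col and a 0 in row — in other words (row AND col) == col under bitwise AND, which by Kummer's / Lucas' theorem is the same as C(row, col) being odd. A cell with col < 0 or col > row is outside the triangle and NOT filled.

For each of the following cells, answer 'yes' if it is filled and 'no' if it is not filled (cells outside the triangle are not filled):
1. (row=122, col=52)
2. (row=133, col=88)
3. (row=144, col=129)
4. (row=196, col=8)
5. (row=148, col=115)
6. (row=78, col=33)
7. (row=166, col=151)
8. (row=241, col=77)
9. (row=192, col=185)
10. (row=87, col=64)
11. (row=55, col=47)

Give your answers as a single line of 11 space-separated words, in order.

(122,52): row=0b1111010, col=0b110100, row AND col = 0b110000 = 48; 48 != 52 -> empty
(133,88): row=0b10000101, col=0b1011000, row AND col = 0b0 = 0; 0 != 88 -> empty
(144,129): row=0b10010000, col=0b10000001, row AND col = 0b10000000 = 128; 128 != 129 -> empty
(196,8): row=0b11000100, col=0b1000, row AND col = 0b0 = 0; 0 != 8 -> empty
(148,115): row=0b10010100, col=0b1110011, row AND col = 0b10000 = 16; 16 != 115 -> empty
(78,33): row=0b1001110, col=0b100001, row AND col = 0b0 = 0; 0 != 33 -> empty
(166,151): row=0b10100110, col=0b10010111, row AND col = 0b10000110 = 134; 134 != 151 -> empty
(241,77): row=0b11110001, col=0b1001101, row AND col = 0b1000001 = 65; 65 != 77 -> empty
(192,185): row=0b11000000, col=0b10111001, row AND col = 0b10000000 = 128; 128 != 185 -> empty
(87,64): row=0b1010111, col=0b1000000, row AND col = 0b1000000 = 64; 64 == 64 -> filled
(55,47): row=0b110111, col=0b101111, row AND col = 0b100111 = 39; 39 != 47 -> empty

Answer: no no no no no no no no no yes no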